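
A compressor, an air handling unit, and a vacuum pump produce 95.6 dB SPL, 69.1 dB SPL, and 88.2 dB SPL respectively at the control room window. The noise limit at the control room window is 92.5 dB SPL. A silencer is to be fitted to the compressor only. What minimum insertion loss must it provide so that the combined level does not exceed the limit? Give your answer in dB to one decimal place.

5.1 dB

The untreated sources together contribute 10^(69.1/10) + 10^(88.2/10) = 6.688e+08, i.e. 88.25 dB SPL.
To meet 92.5 dB SPL overall, the treated compressor may contribute at most 10^(92.5/10) − 6.688e+08 = 1.109e+09, i.e. 90.45 dB SPL.
Required insertion loss = 95.6 − 90.45 = 5.15 dB.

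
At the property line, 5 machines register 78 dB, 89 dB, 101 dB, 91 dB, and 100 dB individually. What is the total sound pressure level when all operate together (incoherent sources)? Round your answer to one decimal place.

Incoherent sources combine by intensity addition: L_total = 10·log₁₀(Σ 10^(L_i/10)).
Σ 10^(L/10) = 10^(78/10) + 10^(89/10) + 10^(101/10) + 10^(91/10) + 10^(100/10) = 2.471e+10.
L_total = 10·log₁₀(2.471e+10) = 103.93 dB.

103.9 dB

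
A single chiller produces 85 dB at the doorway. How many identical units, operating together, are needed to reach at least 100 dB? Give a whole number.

32

N identical sources give L₁ + 10·log₁₀ N, so require 10·log₁₀ N ≥ 100 − 85 = 15.0 dB.
N ≥ 10^(15.0/10) = 31.623, so N = 32.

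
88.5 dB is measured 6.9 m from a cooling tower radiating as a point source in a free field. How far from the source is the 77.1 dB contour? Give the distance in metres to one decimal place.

Point-source spreading drops the level by 20·log₁₀(r₂/r₁); inverting, r₂/r₁ = 10^(ΔL/20).
r₂ = 6.9·10^((88.5−77.1)/20) = 6.9·10^(11.4/20) = 25.64 m.

25.6 m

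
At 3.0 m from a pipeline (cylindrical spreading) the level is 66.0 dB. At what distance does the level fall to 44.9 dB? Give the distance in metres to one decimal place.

386.5 m

For a line source L₁ − L₂ = 10·log₁₀(r₂/r₁), so r₂ = r₁·10^((L₁−L₂)/10).
r₂ = 3.0·10^((66.0−44.9)/10) = 3.0·10^(21.1/10) = 386.47 m.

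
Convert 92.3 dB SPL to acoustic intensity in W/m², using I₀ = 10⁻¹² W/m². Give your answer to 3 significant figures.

L = 10·log₁₀(I/I₀) ⇒ I = I₀·10^(L/10) = 10⁻¹² × 10^9.23.

0.00170 W/m²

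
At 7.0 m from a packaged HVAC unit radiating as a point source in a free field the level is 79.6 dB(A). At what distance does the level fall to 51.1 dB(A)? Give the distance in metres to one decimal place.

186.3 m

For a point source L₁ − L₂ = 20·log₁₀(r₂/r₁), so r₂ = r₁·10^((L₁−L₂)/20).
r₂ = 7.0·10^((79.6−51.1)/20) = 7.0·10^(28.5/20) = 186.25 m.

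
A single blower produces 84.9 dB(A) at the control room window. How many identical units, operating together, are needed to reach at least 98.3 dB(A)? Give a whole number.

Need L₁ + 10·log₁₀ N ≥ 98.3, i.e. log₁₀ N ≥ 1.34.
N ≥ 10^(13.4/10) = 21.878, so N = 22.

22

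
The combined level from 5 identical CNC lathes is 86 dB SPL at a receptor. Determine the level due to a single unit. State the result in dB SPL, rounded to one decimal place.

For N identical incoherent sources L_total = L₁ + 10·log₁₀ N, so L₁ = 86 − 10·log₁₀(5) = 86 − 6.990.

79.0 dB SPL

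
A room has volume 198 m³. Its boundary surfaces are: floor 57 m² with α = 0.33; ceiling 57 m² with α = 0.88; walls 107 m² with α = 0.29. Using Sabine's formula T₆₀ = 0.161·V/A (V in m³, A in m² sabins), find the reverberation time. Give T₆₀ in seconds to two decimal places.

0.32 s

A = Σ Sᵢαᵢ = 57·0.33 + 57·0.88 + 107·0.29 = 100.00 m².
T₆₀ = 0.161·V/A = 0.161·198/100.00 = 0.319 s.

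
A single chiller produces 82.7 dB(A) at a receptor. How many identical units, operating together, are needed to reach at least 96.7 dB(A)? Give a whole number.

26

Need L₁ + 10·log₁₀ N ≥ 96.7, i.e. log₁₀ N ≥ 1.40.
N ≥ 10^(14.0/10) = 25.119, so N = 26.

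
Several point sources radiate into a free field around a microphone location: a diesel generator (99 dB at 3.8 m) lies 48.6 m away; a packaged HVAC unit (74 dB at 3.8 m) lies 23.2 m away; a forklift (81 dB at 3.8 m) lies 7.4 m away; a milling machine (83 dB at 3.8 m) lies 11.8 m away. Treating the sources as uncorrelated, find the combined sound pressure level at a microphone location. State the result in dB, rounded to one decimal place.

Propagate each source to the receiver with L = L_ref − 20·log₁₀(r/r_ref), then add intensities.
diesel generator: 99 − 20·log₁₀(48.6/3.8) = 99 − 22.14 = 76.86 dB.
packaged HVAC unit: 74 − 20·log₁₀(23.2/3.8) = 74 − 15.71 = 58.29 dB.
forklift: 81 − 20·log₁₀(7.4/3.8) = 81 − 5.79 = 75.21 dB.
milling machine: 83 − 20·log₁₀(11.8/3.8) = 83 − 9.84 = 73.16 dB.
Σ 10^(L/10) = 1.031e+08 → L_total = 10·log₁₀(1.031e+08) = 80.13 dB.

80.1 dB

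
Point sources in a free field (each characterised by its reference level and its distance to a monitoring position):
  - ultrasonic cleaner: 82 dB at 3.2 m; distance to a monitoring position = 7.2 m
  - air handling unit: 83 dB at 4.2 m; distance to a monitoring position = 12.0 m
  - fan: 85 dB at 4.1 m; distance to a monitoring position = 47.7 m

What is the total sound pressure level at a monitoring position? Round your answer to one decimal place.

77.6 dB

First find each source's level at the receiver (point-source: −20·log₁₀(r/r_ref)), then combine on an intensity basis.
ultrasonic cleaner: 82 − 20·log₁₀(7.2/3.2) = 82 − 7.04 = 74.96 dB.
air handling unit: 83 − 20·log₁₀(12.0/4.2) = 83 − 9.12 = 73.88 dB.
fan: 85 − 20·log₁₀(47.7/4.1) = 85 − 21.31 = 63.69 dB.
Σ 10^(L/10) = 5.808e+07 → L_total = 10·log₁₀(5.808e+07) = 77.64 dB.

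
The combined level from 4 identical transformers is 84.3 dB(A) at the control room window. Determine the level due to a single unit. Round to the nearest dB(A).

For N identical incoherent sources L_total = L₁ + 10·log₁₀ N, so L₁ = 84.3 − 10·log₁₀(4) = 84.3 − 6.021.

78 dB(A)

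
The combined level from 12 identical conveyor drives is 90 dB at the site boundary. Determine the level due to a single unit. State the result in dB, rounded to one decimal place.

12 equal contributions raise the level by 10·log₁₀ 12 = 10.792 dB, so each unit alone gives 90 − 10.792.

79.2 dB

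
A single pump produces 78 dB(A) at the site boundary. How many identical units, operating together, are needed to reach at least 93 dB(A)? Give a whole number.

32

N identical sources give L₁ + 10·log₁₀ N, so require 10·log₁₀ N ≥ 93 − 78 = 15.0 dB.
N ≥ 10^(15.0/10) = 31.623, so N = 32.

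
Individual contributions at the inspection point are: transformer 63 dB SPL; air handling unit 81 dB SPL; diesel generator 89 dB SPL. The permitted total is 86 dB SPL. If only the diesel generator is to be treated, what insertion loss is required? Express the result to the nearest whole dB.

Everything except the diesel generator sums to 10^(63/10) + 10^(81/10) = 1.279e+08 in linear terms, 81.07 dB SPL.
To meet 86 dB SPL overall, the treated diesel generator may contribute at most 10^(86/10) − 1.279e+08 = 2.702e+08, i.e. 84.32 dB SPL.
So the diesel generator must be reduced from 89 to 84.32 dB SPL: IL = 4.68 dB.

5 dB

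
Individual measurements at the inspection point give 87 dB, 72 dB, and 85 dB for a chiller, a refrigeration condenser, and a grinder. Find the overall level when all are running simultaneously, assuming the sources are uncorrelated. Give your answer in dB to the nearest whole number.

For uncorrelated sources the intensities add, so convert each level to linear form, sum, and take 10·log₁₀ of the total.
Σ 10^(L/10) = 10^(87/10) + 10^(72/10) + 10^(85/10) = 8.333e+08.
L_total = 10·log₁₀(8.333e+08) = 89.21 dB.

89 dB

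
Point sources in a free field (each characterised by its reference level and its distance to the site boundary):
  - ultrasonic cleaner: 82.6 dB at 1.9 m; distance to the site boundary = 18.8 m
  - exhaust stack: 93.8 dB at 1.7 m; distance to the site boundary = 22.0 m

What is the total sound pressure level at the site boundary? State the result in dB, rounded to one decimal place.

Apply inverse-square spreading to bring every level to the receiver, then sum 10^(L/10).
ultrasonic cleaner: 82.6 − 20·log₁₀(18.8/1.9) = 82.6 − 19.91 = 62.69 dB.
exhaust stack: 93.8 − 20·log₁₀(22.0/1.7) = 93.8 − 22.24 = 71.56 dB.
Σ 10^(L/10) = 1.618e+07 → L_total = 10·log₁₀(1.618e+07) = 72.09 dB.

72.1 dB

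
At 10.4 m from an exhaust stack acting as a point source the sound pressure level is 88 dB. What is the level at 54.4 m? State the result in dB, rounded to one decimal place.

Point-source attenuation: ΔL = 20·log₁₀(r₂/r₁) = 20·log₁₀(54.4/10.4) = 14.371 dB.
L₂ = 88 − 20·log₁₀(54.4/10.4) = 88 − 14.371 = 73.63 dB.

73.6 dB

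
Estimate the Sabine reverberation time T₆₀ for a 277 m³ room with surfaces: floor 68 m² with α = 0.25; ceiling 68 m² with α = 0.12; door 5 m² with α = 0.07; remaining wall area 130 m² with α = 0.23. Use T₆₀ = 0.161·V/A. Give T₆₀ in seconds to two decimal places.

Summing Sᵢαᵢ: 68·0.25 + 68·0.12 + 5·0.07 + 130·0.23 = 55.41 m².
T₆₀ = 0.161 × 277 / 55.41 = 0.805 s.

0.80 s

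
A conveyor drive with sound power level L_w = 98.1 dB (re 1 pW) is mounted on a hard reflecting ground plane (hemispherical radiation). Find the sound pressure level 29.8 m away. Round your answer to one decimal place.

L_p = L_w − 10·log₁₀(2π·r²) with r = 29.8 m.
2π·r² = 5580 m², 10·log₁₀ of that is 37.466 dB.
L_p = 98.1 − 37.466 = 60.63 dB.

60.6 dB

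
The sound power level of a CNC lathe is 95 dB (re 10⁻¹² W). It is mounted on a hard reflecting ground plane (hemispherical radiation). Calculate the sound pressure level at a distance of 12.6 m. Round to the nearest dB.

Free-field hemispherical radiation: L_p = L_w − 10·log₁₀(2π·r²), r = 12.6 m.
2π·r² = 997.5 m², 10·log₁₀ of that is 29.989 dB.
L_p = 95 − 29.989 = 65.01 dB.

65 dB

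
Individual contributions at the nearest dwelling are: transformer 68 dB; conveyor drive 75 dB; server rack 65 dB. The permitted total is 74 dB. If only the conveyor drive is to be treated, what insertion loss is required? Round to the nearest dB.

3 dB

Fixed contribution from the other sources: Σ 10^(L/10) = 10^(68/10) + 10^(65/10) = 9.472e+06 (69.76 dB).
The limit corresponds to 10^(74/10) = 2.512e+07; subtracting the fixed part leaves 1.565e+07 for the conveyor drive, i.e. 71.94 dB.
So the conveyor drive must be reduced from 75 to 71.94 dB: IL = 3.06 dB.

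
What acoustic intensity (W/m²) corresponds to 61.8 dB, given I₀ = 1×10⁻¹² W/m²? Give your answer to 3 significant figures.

I = I₀·10^(L/10) = 10⁻¹² × 10^(61.8/10) = 10^(-5.820).

1.51e-06 W/m²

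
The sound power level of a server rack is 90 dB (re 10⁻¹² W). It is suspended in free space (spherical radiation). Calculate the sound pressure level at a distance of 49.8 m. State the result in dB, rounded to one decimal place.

L_p = L_w − 10·log₁₀(4π·r²) with r = 49.8 m.
4π·r² = 3.117e+04 m², 10·log₁₀ of that is 44.937 dB.
L_p = 90 − 44.937 = 45.06 dB.

45.1 dB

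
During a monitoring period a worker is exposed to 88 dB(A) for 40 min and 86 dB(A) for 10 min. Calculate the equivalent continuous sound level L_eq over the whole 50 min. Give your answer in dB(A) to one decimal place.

The energy average is taken in the linear domain: L_eq = 10·log₁₀[(Σ tᵢ·10^(Lᵢ/10))/T], T = 50 min.
Σ tᵢ·10^(Lᵢ/10) = 40·10^(88/10) + 10·10^(86/10) = 2.922e+10.
L_eq = 10·log₁₀(2.922e+10/50) = 87.67 dB(A).

87.7 dB(A)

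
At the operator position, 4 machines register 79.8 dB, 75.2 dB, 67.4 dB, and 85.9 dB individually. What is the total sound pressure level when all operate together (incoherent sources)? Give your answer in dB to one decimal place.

For uncorrelated sources the intensities add, so convert each level to linear form, sum, and take 10·log₁₀ of the total.
Σ 10^(L/10) = 10^(79.8/10) + 10^(75.2/10) + 10^(67.4/10) + 10^(85.9/10) = 5.232e+08.
L_total = 10·log₁₀(5.232e+08) = 87.19 dB.

87.2 dB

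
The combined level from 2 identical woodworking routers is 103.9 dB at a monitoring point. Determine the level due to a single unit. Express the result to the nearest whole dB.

101 dB

Dividing the total intensity by 2 lowers the level by 10·log₁₀ 2 = 3.010 dB: L₁ = 103.9 − 3.010.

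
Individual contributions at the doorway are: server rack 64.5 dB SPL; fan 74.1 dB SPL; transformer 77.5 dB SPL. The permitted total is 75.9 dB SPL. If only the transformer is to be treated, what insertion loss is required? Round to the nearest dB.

7 dB

The untreated sources together contribute 10^(64.5/10) + 10^(74.1/10) = 2.852e+07, i.e. 74.55 dB SPL.
The limit corresponds to 10^(75.9/10) = 3.890e+07; subtracting the fixed part leaves 1.038e+07 for the transformer, i.e. 70.16 dB SPL.
Required insertion loss = 77.5 − 70.16 = 7.34 dB.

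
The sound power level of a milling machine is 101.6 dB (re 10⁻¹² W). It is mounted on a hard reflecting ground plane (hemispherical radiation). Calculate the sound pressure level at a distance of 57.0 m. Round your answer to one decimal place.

58.5 dB

Free-field hemispherical radiation: L_p = L_w − 10·log₁₀(2π·r²), r = 57.0 m.
2π·r² = 2.041e+04 m², 10·log₁₀ of that is 43.099 dB.
L_p = 101.6 − 43.099 = 58.50 dB.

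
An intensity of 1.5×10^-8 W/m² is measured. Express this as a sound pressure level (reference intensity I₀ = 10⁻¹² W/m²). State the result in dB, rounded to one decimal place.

41.8 dB

L = 10·log₁₀(I/I₀) = 10·log₁₀(1.5×10^-8/10⁻¹²) = 10·log₁₀(1.5×10^4).
L = 10·(0.1761 + 4) = 41.76 dB.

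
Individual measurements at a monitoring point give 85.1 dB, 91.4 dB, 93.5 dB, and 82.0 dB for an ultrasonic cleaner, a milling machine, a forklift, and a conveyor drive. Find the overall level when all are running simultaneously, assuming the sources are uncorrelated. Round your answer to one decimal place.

For uncorrelated sources the intensities add, so convert each level to linear form, sum, and take 10·log₁₀ of the total.
Σ 10^(L/10) = 10^(85.1/10) + 10^(91.4/10) + 10^(93.5/10) + 10^(82.0/10) = 4.101e+09.
L_total = 10·log₁₀(4.101e+09) = 96.13 dB.

96.1 dB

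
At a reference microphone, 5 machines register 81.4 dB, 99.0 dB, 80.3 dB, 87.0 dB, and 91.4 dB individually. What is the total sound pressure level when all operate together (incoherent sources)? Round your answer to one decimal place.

100.0 dB

Incoherent sources combine by intensity addition: L_total = 10·log₁₀(Σ 10^(L_i/10)).
Σ 10^(L/10) = 10^(81.4/10) + 10^(99.0/10) + 10^(80.3/10) + 10^(87.0/10) + 10^(91.4/10) = 1.007e+10.
L_total = 10·log₁₀(1.007e+10) = 100.03 dB.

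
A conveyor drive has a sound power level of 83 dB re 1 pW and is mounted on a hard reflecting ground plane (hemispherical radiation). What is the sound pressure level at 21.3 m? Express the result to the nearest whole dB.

L_p = L_w − 10·log₁₀(2π·r²) with r = 21.3 m.
2π·r² = 2851 m², 10·log₁₀ of that is 34.549 dB.
L_p = 83 − 34.549 = 48.45 dB.

48 dB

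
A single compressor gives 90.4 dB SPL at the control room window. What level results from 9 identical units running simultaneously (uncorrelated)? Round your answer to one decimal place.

With 9 equal, uncorrelated contributions the intensity is 9× that of one unit, giving a rise of 10·log₁₀ 9.
L_total = 90.4 + 10·log₁₀(9) = 90.4 + 9.542 = 99.94 dB SPL.

99.9 dB SPL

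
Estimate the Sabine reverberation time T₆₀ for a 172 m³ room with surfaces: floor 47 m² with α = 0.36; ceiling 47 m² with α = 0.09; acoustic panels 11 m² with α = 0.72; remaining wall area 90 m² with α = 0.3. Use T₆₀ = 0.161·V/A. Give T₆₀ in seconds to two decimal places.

0.49 s

Total absorption A = 47·0.36 + 47·0.09 + 11·0.72 + 90·0.3 = 56.07 m² sabins.
T₆₀ = 0.161 × 172 / 56.07 = 0.494 s.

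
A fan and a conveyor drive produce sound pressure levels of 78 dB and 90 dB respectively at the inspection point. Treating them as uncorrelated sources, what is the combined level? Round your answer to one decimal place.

90.3 dB

For uncorrelated sources the intensities add, so convert each level to linear form, sum, and take 10·log₁₀ of the total.
Σ 10^(L/10) = 10^(78/10) + 10^(90/10) = 1.063e+09.
L_total = 10·log₁₀(1.063e+09) = 90.27 dB.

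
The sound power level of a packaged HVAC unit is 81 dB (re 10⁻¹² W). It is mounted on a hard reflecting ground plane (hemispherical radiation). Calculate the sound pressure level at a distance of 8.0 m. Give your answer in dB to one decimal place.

55.0 dB

The power spreads over a hemisphere of area 2π·r², so L_p = L_w − 10·log₁₀(2π·r²).
2π·r² = 402.1 m², 10·log₁₀ of that is 26.044 dB.
L_p = 81 − 26.044 = 54.96 dB.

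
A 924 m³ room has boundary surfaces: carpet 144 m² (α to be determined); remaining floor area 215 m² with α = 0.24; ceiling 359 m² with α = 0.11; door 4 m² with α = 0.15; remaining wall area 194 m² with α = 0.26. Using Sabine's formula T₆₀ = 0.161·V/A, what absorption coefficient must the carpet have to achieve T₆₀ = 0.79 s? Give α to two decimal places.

A = 0.161·V/T₆₀ = 0.161·924/0.79 = 188.31 m² sabins.
Absorption from the other surfaces = 215·0.24 + 359·0.11 + 4·0.15 + 194·0.26 = 142.13 m², so the carpet must supply 46.18 m² over 144 m².
α = 46.18/144 = 0.321.

0.32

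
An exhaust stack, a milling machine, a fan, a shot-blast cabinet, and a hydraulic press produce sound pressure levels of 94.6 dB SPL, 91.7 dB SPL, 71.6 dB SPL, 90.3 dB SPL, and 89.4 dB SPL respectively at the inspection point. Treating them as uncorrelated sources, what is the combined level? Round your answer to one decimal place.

For uncorrelated sources the intensities add, so convert each level to linear form, sum, and take 10·log₁₀ of the total.
Σ 10^(L/10) = 10^(94.6/10) + 10^(91.7/10) + 10^(71.6/10) + 10^(90.3/10) + 10^(89.4/10) = 6.320e+09.
L_total = 10·log₁₀(6.320e+09) = 98.01 dB SPL.

98.0 dB SPL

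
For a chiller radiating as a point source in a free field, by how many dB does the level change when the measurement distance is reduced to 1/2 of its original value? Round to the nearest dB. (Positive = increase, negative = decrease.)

+6 dB

A point source loses 6 dB per doubling of distance; generally ΔL = −20·log₁₀(r₂/r₁).
ΔL = −20·log₁₀(0.5) = +6.02 dB.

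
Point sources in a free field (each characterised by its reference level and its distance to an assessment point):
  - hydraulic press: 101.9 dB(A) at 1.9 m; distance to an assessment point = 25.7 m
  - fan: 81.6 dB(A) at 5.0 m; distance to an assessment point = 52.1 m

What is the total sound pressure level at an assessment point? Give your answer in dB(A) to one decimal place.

First find each source's level at the receiver (point-source: −20·log₁₀(r/r_ref)), then combine on an intensity basis.
hydraulic press: 101.9 − 20·log₁₀(25.7/1.9) = 101.9 − 22.62 = 79.28 dB(A).
fan: 81.6 − 20·log₁₀(52.1/5.0) = 81.6 − 20.36 = 61.24 dB(A).
Σ 10^(L/10) = 8.598e+07 → L_total = 10·log₁₀(8.598e+07) = 79.34 dB(A).

79.3 dB(A)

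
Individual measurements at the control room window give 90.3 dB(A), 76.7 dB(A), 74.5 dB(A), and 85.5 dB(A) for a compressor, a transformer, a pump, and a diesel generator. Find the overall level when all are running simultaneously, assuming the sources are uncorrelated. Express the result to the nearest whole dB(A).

For uncorrelated sources the intensities add, so convert each level to linear form, sum, and take 10·log₁₀ of the total.
Σ 10^(L/10) = 10^(90.3/10) + 10^(76.7/10) + 10^(74.5/10) + 10^(85.5/10) = 1.501e+09.
L_total = 10·log₁₀(1.501e+09) = 91.76 dB(A).

92 dB(A)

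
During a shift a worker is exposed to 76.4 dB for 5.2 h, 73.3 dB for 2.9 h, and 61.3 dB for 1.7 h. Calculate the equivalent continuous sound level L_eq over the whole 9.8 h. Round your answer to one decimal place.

74.7 dB

Weight each interval's intensity by its duration and average over T = 9.8 h:
Σ tᵢ·10^(Lᵢ/10) = 5.2·10^(76.4/10) + 2.9·10^(73.3/10) + 1.7·10^(61.3/10) = 2.913e+08.
L_eq = 10·log₁₀(2.913e+08/9.8) = 74.73 dB.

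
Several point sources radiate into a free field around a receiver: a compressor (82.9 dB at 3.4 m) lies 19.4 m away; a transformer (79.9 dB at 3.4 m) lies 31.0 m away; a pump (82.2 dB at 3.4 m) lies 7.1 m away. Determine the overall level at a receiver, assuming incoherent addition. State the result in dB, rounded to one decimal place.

76.6 dB

Propagate each source to the receiver with L = L_ref − 20·log₁₀(r/r_ref), then add intensities.
compressor: 82.9 − 20·log₁₀(19.4/3.4) = 82.9 − 15.13 = 67.77 dB.
transformer: 79.9 − 20·log₁₀(31.0/3.4) = 79.9 − 19.20 = 60.70 dB.
pump: 82.2 − 20·log₁₀(7.1/3.4) = 82.2 − 6.40 = 75.80 dB.
Σ 10^(L/10) = 4.522e+07 → L_total = 10·log₁₀(4.522e+07) = 76.55 dB.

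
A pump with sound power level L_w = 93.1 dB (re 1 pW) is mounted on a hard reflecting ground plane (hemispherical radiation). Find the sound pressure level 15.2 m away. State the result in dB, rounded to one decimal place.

61.5 dB

L_p = L_w − 10·log₁₀(2π·r²) with r = 15.2 m.
2π·r² = 1452 m², 10·log₁₀ of that is 31.619 dB.
L_p = 93.1 − 31.619 = 61.48 dB.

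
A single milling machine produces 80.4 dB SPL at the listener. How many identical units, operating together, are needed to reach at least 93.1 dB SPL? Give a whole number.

19

N identical sources give L₁ + 10·log₁₀ N, so require 10·log₁₀ N ≥ 93.1 − 80.4 = 12.7 dB.
N ≥ 10^(12.7/10) = 18.621, so N = 19.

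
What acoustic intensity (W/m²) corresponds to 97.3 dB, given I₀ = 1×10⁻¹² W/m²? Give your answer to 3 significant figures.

I = I₀·10^(L/10) = 10⁻¹² × 10^(97.3/10) = 10^(-2.270).

0.00537 W/m²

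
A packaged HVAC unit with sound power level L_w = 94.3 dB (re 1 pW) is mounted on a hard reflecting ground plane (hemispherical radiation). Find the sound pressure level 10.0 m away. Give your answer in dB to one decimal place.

66.3 dB

Free-field hemispherical radiation: L_p = L_w − 10·log₁₀(2π·r²), r = 10.0 m.
2π·r² = 628.3 m², 10·log₁₀ of that is 27.982 dB.
L_p = 94.3 − 27.982 = 66.32 dB.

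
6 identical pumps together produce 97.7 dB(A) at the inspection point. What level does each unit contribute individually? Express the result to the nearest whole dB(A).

90 dB(A)

6 equal contributions raise the level by 10·log₁₀ 6 = 7.782 dB, so each unit alone gives 97.7 − 7.782.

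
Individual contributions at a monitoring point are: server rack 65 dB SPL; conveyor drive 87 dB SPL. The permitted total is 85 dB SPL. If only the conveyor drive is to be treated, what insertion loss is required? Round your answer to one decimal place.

The untreated sources together contribute 10^(65/10) = 3.162e+06, i.e. 65.00 dB SPL.
The limit corresponds to 10^(85/10) = 3.162e+08; subtracting the fixed part leaves 3.131e+08 for the conveyor drive, i.e. 84.96 dB SPL.
So the conveyor drive must be reduced from 87 to 84.96 dB SPL: IL = 2.04 dB.

2.0 dB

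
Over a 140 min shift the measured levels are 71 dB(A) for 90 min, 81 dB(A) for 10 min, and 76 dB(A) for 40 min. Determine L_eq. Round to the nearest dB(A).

The energy average is taken in the linear domain: L_eq = 10·log₁₀[(Σ tᵢ·10^(Lᵢ/10))/T], T = 140 min.
Σ tᵢ·10^(Lᵢ/10) = 90·10^(71/10) + 10·10^(81/10) + 40·10^(76/10) = 3.984e+09.
L_eq = 10·log₁₀(3.984e+09/140) = 74.54 dB(A).

75 dB(A)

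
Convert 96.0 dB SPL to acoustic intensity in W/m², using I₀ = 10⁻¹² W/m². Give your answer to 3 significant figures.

L = 10·log₁₀(I/I₀) ⇒ I = I₀·10^(L/10) = 10⁻¹² × 10^9.60.

0.00398 W/m²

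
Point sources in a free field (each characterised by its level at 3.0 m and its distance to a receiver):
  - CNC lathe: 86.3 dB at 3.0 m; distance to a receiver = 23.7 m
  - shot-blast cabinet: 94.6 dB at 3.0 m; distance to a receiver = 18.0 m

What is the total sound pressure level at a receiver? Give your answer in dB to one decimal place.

First find each source's level at the receiver (point-source: −20·log₁₀(r/r_ref)), then combine on an intensity basis.
CNC lathe: 86.3 − 20·log₁₀(23.7/3.0) = 86.3 − 17.95 = 68.35 dB.
shot-blast cabinet: 94.6 − 20·log₁₀(18.0/3.0) = 94.6 − 15.56 = 79.04 dB.
Σ 10^(L/10) = 8.695e+07 → L_total = 10·log₁₀(8.695e+07) = 79.39 dB.

79.4 dB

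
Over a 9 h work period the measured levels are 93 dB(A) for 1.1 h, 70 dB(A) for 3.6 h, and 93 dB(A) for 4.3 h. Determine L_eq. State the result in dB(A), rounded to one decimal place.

90.8 dB(A)

L_eq = 10·log₁₀[(1/T)·Σ tᵢ·10^(Lᵢ/10)] with T = 9 h.
Σ tᵢ·10^(Lᵢ/10) = 1.1·10^(93/10) + 3.6·10^(70/10) + 4.3·10^(93/10) = 1.081e+10.
L_eq = 10·log₁₀(1.081e+10/9) = 90.80 dB(A).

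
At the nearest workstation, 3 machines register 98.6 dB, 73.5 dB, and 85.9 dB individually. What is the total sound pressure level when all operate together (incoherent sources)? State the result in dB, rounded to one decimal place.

For uncorrelated sources the intensities add, so convert each level to linear form, sum, and take 10·log₁₀ of the total.
Σ 10^(L/10) = 10^(98.6/10) + 10^(73.5/10) + 10^(85.9/10) = 7.656e+09.
L_total = 10·log₁₀(7.656e+09) = 98.84 dB.

98.8 dB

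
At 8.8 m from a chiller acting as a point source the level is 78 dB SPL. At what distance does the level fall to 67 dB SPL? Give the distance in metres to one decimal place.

31.2 m

For a point source L₁ − L₂ = 20·log₁₀(r₂/r₁), so r₂ = r₁·10^((L₁−L₂)/20).
r₂ = 8.8·10^((78−67)/20) = 8.8·10^(11.0/20) = 31.22 m.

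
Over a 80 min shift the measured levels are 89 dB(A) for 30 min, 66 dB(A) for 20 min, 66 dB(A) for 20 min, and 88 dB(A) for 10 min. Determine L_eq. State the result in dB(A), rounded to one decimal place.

85.8 dB(A)

The energy average is taken in the linear domain: L_eq = 10·log₁₀[(Σ tᵢ·10^(Lᵢ/10))/T], T = 80 min.
Σ tᵢ·10^(Lᵢ/10) = 30·10^(89/10) + 20·10^(66/10) + 20·10^(66/10) + 10·10^(88/10) = 3.030e+10.
L_eq = 10·log₁₀(3.030e+10/80) = 85.78 dB(A).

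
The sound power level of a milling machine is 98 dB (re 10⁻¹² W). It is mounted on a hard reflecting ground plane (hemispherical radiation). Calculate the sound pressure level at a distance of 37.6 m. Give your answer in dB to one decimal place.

Free-field hemispherical radiation: L_p = L_w − 10·log₁₀(2π·r²), r = 37.6 m.
2π·r² = 8883 m², 10·log₁₀ of that is 39.486 dB.
L_p = 98 − 39.486 = 58.51 dB.

58.5 dB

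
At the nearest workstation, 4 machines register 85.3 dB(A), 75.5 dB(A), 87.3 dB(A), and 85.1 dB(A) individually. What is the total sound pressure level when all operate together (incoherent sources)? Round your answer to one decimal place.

Incoherent sources combine by intensity addition: L_total = 10·log₁₀(Σ 10^(L_i/10)).
Σ 10^(L/10) = 10^(85.3/10) + 10^(75.5/10) + 10^(87.3/10) + 10^(85.1/10) = 1.235e+09.
L_total = 10·log₁₀(1.235e+09) = 90.92 dB(A).

90.9 dB(A)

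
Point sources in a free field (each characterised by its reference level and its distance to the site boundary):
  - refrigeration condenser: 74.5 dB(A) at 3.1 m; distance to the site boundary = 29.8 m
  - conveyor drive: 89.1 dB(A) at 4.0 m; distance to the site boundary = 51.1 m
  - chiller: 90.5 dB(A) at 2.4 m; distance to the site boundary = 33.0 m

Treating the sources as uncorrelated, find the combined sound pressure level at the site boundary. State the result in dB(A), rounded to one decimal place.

First find each source's level at the receiver (point-source: −20·log₁₀(r/r_ref)), then combine on an intensity basis.
refrigeration condenser: 74.5 − 20·log₁₀(29.8/3.1) = 74.5 − 19.66 = 54.84 dB(A).
conveyor drive: 89.1 − 20·log₁₀(51.1/4.0) = 89.1 − 22.13 = 66.97 dB(A).
chiller: 90.5 − 20·log₁₀(33.0/2.4) = 90.5 − 22.77 = 67.73 dB(A).
Σ 10^(L/10) = 1.122e+07 → L_total = 10·log₁₀(1.122e+07) = 70.50 dB(A).

70.5 dB(A)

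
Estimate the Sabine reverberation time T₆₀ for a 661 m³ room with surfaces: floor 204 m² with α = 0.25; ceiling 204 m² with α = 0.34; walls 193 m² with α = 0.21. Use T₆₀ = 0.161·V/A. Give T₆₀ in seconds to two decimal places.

Summing Sᵢαᵢ: 204·0.25 + 204·0.34 + 193·0.21 = 160.89 m².
T₆₀ = 0.161 × 661 / 160.89 = 0.661 s.

0.66 s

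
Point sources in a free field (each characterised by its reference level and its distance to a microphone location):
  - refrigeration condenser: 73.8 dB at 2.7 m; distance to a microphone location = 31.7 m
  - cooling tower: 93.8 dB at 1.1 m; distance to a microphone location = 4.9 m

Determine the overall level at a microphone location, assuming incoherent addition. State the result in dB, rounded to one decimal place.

Apply inverse-square spreading to bring every level to the receiver, then sum 10^(L/10).
refrigeration condenser: 73.8 − 20·log₁₀(31.7/2.7) = 73.8 − 21.39 = 52.41 dB.
cooling tower: 93.8 − 20·log₁₀(4.9/1.1) = 93.8 − 12.98 = 80.82 dB.
Σ 10^(L/10) = 1.211e+08 → L_total = 10·log₁₀(1.211e+08) = 80.83 dB.

80.8 dB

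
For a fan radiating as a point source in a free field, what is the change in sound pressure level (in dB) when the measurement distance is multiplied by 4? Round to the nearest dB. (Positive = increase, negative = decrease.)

With spherical spreading the level changes by −20·log₁₀(r₂/r₁).
ΔL = −20·log₁₀(4) = -12.04 dB.

-12 dB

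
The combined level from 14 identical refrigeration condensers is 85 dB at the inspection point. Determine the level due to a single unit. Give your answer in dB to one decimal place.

73.5 dB

For N identical incoherent sources L_total = L₁ + 10·log₁₀ N, so L₁ = 85 − 10·log₁₀(14) = 85 − 11.461.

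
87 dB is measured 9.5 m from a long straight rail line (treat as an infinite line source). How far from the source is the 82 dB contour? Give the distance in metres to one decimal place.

The 5.0 dB drop corresponds to a distance ratio of 10^(5.0/10) for a line source.
r₂ = 9.5·10^((87−82)/10) = 9.5·10^(5.0/10) = 30.04 m.

30.0 m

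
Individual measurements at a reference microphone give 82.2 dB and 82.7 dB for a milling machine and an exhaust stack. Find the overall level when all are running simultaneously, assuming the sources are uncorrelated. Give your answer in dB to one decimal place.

85.5 dB

Incoherent sources combine by intensity addition: L_total = 10·log₁₀(Σ 10^(L_i/10)).
Σ 10^(L/10) = 10^(82.2/10) + 10^(82.7/10) = 3.522e+08.
L_total = 10·log₁₀(3.522e+08) = 85.47 dB.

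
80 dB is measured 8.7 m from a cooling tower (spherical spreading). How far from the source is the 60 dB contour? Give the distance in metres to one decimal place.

87.0 m

For a point source L₁ − L₂ = 20·log₁₀(r₂/r₁), so r₂ = r₁·10^((L₁−L₂)/20).
r₂ = 8.7·10^((80−60)/20) = 8.7·10^(20.0/20) = 87.00 m.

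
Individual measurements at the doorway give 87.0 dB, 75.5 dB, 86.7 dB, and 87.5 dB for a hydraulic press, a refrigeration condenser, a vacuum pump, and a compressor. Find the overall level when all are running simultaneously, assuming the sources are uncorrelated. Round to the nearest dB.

Incoherent sources combine by intensity addition: L_total = 10·log₁₀(Σ 10^(L_i/10)).
Σ 10^(L/10) = 10^(87.0/10) + 10^(75.5/10) + 10^(86.7/10) + 10^(87.5/10) = 1.567e+09.
L_total = 10·log₁₀(1.567e+09) = 91.95 dB.

92 dB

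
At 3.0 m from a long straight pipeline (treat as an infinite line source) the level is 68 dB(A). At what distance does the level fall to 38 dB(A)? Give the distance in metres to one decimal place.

For a line source L₁ − L₂ = 10·log₁₀(r₂/r₁), so r₂ = r₁·10^((L₁−L₂)/10).
r₂ = 3.0·10^((68−38)/10) = 3.0·10^(30.0/10) = 3000.00 m.

3000.0 m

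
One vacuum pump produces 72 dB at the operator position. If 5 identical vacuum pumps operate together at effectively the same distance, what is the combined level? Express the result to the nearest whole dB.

With 5 equal, uncorrelated contributions the intensity is 5× that of one unit, giving a rise of 10·log₁₀ 5.
L_total = 72 + 10·log₁₀(5) = 72 + 6.990 = 78.99 dB.

79 dB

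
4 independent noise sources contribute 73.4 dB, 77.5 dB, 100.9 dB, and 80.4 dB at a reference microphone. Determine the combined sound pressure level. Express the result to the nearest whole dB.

For uncorrelated sources the intensities add, so convert each level to linear form, sum, and take 10·log₁₀ of the total.
Σ 10^(L/10) = 10^(73.4/10) + 10^(77.5/10) + 10^(100.9/10) + 10^(80.4/10) = 1.249e+10.
L_total = 10·log₁₀(1.249e+10) = 100.97 dB.

101 dB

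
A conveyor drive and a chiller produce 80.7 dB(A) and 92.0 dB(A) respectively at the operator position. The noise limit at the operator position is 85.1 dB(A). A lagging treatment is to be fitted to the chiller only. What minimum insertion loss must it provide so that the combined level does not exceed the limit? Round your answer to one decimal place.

The untreated sources together contribute 10^(80.7/10) = 1.175e+08, i.e. 80.70 dB(A).
To meet 85.1 dB(A) overall, the treated chiller may contribute at most 10^(85.1/10) − 1.175e+08 = 2.061e+08, i.e. 83.14 dB(A).
Required insertion loss = 92.0 − 83.14 = 8.86 dB.

8.9 dB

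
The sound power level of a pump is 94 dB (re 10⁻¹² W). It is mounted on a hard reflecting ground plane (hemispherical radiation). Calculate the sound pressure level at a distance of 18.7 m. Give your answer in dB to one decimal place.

The power spreads over a hemisphere of area 2π·r², so L_p = L_w − 10·log₁₀(2π·r²).
2π·r² = 2197 m², 10·log₁₀ of that is 33.419 dB.
L_p = 94 − 33.419 = 60.58 dB.

60.6 dB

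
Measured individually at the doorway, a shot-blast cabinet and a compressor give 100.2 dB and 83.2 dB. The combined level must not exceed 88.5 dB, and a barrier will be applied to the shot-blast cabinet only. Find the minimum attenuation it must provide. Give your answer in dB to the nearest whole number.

Fixed contribution from the other source: Σ 10^(L/10) = 10^(83.2/10) = 2.089e+08 (83.20 dB).
To meet 88.5 dB overall, the treated shot-blast cabinet may contribute at most 10^(88.5/10) − 2.089e+08 = 4.990e+08, i.e. 86.98 dB.
Required insertion loss = 100.2 − 86.98 = 13.22 dB.

13 dB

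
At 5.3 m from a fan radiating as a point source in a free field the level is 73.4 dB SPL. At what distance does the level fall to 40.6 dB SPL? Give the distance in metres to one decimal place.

For a point source L₁ − L₂ = 20·log₁₀(r₂/r₁), so r₂ = r₁·10^((L₁−L₂)/20).
r₂ = 5.3·10^((73.4−40.6)/20) = 5.3·10^(32.8/20) = 231.35 m.

231.4 m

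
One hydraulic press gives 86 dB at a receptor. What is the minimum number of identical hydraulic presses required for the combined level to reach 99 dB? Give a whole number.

Need L₁ + 10·log₁₀ N ≥ 99, i.e. log₁₀ N ≥ 1.30.
N ≥ 10^(13.0/10) = 19.953, so N = 20.

20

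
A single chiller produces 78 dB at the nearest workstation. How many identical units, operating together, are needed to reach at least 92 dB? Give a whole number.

N identical sources give L₁ + 10·log₁₀ N, so require 10·log₁₀ N ≥ 92 − 78 = 14.0 dB.
N ≥ 10^(14.0/10) = 25.119, so N = 26.

26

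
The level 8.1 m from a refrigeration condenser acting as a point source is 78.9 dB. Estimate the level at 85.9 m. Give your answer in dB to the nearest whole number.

Point-source attenuation: ΔL = 20·log₁₀(r₂/r₁) = 20·log₁₀(85.9/8.1) = 20.510 dB.
L₂ = 78.9 − 20·log₁₀(85.9/8.1) = 78.9 − 20.510 = 58.39 dB.

58 dB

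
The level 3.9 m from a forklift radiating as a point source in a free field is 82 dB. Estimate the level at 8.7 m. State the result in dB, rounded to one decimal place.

For a point source, L₂ = L₁ − 20·log₁₀(r₂/r₁).
L₂ = 82 − 20·log₁₀(8.7/3.9) = 82 − 6.969 = 75.03 dB.

75.0 dB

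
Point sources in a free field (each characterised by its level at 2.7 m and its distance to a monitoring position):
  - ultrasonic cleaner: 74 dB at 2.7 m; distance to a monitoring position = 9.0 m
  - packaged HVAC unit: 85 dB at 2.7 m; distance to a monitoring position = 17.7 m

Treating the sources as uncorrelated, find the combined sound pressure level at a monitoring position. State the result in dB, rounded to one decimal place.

Apply inverse-square spreading to bring every level to the receiver, then sum 10^(L/10).
ultrasonic cleaner: 74 − 20·log₁₀(9.0/2.7) = 74 − 10.46 = 63.54 dB.
packaged HVAC unit: 85 − 20·log₁₀(17.7/2.7) = 85 − 16.33 = 68.67 dB.
Σ 10^(L/10) = 9.619e+06 → L_total = 10·log₁₀(9.619e+06) = 69.83 dB.

69.8 dB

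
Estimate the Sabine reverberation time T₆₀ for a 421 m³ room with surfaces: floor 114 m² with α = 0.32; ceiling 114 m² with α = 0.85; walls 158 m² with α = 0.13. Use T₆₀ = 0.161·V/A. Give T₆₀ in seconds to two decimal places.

Total absorption A = 114·0.32 + 114·0.85 + 158·0.13 = 153.92 m² sabins.
T₆₀ = 0.161 × 421 / 153.92 = 0.440 s.

0.44 s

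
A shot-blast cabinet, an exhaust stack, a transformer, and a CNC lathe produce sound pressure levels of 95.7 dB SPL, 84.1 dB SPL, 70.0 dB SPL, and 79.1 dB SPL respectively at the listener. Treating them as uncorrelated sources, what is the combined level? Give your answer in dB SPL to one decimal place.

For uncorrelated sources the intensities add, so convert each level to linear form, sum, and take 10·log₁₀ of the total.
Σ 10^(L/10) = 10^(95.7/10) + 10^(84.1/10) + 10^(70.0/10) + 10^(79.1/10) = 4.064e+09.
L_total = 10·log₁₀(4.064e+09) = 96.09 dB SPL.

96.1 dB SPL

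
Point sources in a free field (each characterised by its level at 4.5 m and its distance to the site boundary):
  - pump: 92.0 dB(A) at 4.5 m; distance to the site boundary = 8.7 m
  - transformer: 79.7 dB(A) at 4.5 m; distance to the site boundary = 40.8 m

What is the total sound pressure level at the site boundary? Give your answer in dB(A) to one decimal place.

First find each source's level at the receiver (point-source: −20·log₁₀(r/r_ref)), then combine on an intensity basis.
pump: 92.0 − 20·log₁₀(8.7/4.5) = 92.0 − 5.73 = 86.27 dB(A).
transformer: 79.7 − 20·log₁₀(40.8/4.5) = 79.7 − 19.15 = 60.55 dB(A).
Σ 10^(L/10) = 4.252e+08 → L_total = 10·log₁₀(4.252e+08) = 86.29 dB(A).

86.3 dB(A)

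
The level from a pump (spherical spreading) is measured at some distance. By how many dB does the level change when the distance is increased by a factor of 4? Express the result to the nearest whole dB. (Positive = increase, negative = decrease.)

-12 dB

With spherical spreading the level changes by −20·log₁₀(r₂/r₁).
ΔL = −20·log₁₀(4) = -12.04 dB.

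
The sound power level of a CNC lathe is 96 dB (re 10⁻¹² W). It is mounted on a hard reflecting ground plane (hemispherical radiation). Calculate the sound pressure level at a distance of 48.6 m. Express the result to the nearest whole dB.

The power spreads over a hemisphere of area 2π·r², so L_p = L_w − 10·log₁₀(2π·r²).
2π·r² = 1.484e+04 m², 10·log₁₀ of that is 41.715 dB.
L_p = 96 − 41.715 = 54.29 dB.

54 dB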